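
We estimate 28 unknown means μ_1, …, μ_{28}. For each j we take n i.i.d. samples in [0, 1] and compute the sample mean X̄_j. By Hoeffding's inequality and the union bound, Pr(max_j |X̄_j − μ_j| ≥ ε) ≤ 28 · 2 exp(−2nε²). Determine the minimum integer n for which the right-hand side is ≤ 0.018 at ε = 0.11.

Need 2·28·exp(−2nε²) ≤ 0.018, i.e. exp(−2nε²) ≤ 0.018/56.
So 2nε² ≥ ln(56/0.018) = 8.042735.
Hence n ≥ 8.042735/(2·0.11²) = 332.344.
The smallest integer n is 333.

333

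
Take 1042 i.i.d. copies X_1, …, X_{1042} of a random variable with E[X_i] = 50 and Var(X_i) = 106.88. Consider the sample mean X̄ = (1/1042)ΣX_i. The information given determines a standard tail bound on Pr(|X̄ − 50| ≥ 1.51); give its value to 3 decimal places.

0.045

With mean and variance of each term known, Chebyshev's inequality bounds the deviation of the sum (or sample mean).
Var(X̄) = Var(X_i)/n = 106.88/1042 = 0.10257.
Chebyshev: Pr(|X̄ − 50| ≥ 1.51) ≤ Var(X̄)/(1.51)² = 106.88/(1042·1.51²) = 0.0450.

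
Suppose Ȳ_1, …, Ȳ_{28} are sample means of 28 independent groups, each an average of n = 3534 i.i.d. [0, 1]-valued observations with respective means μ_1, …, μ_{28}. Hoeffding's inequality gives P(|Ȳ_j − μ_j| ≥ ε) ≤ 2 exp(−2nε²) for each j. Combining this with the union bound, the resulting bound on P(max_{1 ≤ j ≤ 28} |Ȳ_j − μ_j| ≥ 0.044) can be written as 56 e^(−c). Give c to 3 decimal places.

13.684

Union bound over the 28 events: P(max_{1 ≤ j ≤ 28} |Ȳ_j − μ_j| ≥ 0.044) ≤ 28·2·exp(−2nε²) = 56 exp(−2·3534·0.044²).
So c = 2·3534·0.044² = 13.6836.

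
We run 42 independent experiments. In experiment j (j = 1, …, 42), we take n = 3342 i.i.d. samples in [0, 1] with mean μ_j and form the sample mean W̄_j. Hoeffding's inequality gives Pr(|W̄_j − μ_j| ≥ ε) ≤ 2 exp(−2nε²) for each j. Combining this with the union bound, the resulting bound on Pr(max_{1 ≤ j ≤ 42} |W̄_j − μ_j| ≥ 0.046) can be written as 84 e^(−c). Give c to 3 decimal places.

14.143

Union bound over the 42 events: Pr(max_{1 ≤ j ≤ 42} |W̄_j − μ_j| ≥ 0.046) ≤ 42·2·exp(−2nε²) = 84 exp(−2·3342·0.046²).
So c = 2·3342·0.046² = 14.1433.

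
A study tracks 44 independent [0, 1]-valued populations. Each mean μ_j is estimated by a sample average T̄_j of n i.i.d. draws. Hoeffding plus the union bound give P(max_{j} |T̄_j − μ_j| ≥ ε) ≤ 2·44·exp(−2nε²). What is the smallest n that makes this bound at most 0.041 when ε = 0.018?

11839

Need 2·44·exp(−2nε²) ≤ 0.041, i.e. exp(−2nε²) ≤ 0.041/88.
So 2nε² ≥ ln(88/0.041) = 7.671520.
Hence n ≥ 7.671520/(2·0.018²) = 11838.765.
The smallest integer n is 11839.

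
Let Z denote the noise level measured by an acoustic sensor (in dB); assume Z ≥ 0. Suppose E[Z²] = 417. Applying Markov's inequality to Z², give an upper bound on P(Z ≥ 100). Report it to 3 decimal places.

0.042

Since Z ≥ 0, the event {Z ≥ 100} is the same as {Z² ≥ 10000}.
Markov's inequality applied to Z² gives P(Z² ≥ 10000) ≤ E[Z²]/10000 = 417/10000 = 0.0417.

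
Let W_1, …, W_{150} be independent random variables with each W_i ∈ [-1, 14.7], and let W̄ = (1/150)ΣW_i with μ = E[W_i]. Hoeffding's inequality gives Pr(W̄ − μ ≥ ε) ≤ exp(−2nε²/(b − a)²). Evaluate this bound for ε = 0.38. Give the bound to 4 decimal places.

Exponent: 2nε²/(b − a)² = 2·150·0.38² / 15.7² = 0.17575.
Bound = exp(−0.17575) = 0.83883.

0.8388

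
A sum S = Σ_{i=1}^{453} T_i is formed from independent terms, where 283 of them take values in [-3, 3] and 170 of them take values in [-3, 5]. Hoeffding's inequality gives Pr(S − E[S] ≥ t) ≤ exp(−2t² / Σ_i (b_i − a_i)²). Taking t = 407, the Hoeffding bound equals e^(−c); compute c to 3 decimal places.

15.725

Σ(b_i − a_i)² = 283·6² + 170·8² = 21068.
c = 2t² / 21068 = 2·407² / 21068 = 15.7252.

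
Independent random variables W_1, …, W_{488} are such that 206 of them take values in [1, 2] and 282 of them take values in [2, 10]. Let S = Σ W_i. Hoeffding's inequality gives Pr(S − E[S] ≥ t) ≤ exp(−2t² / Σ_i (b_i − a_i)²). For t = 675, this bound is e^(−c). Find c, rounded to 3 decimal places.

Σ(b_i − a_i)² = 206·1² + 282·8² = 18254.
c = 2t² / 18254 = 2·675² / 18254 = 49.9206.

49.921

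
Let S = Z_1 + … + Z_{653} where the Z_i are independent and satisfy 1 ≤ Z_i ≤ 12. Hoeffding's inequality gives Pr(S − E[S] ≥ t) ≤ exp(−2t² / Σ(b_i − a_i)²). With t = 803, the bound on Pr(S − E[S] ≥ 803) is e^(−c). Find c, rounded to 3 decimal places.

Σ(b_i − a_i)² = 653·(11)² = 79013.
c = 2t²/79013 = 2·803²/79013 = 16.3216.

16.322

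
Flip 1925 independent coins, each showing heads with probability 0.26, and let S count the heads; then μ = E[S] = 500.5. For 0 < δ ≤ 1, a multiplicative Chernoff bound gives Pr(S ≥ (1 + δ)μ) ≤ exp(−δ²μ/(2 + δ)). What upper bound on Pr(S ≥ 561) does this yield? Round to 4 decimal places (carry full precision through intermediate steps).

0.0318

Write 561 = (1 + δ)μ, so δ = 561/500.5 − 1 = 0.1208791…
Then the exponent is δ²μ/(2 + δ) = (561 − μ)² / (μ·(2 + δ)) = 3.448187.
Bound = exp(−3.448187) = 0.03180.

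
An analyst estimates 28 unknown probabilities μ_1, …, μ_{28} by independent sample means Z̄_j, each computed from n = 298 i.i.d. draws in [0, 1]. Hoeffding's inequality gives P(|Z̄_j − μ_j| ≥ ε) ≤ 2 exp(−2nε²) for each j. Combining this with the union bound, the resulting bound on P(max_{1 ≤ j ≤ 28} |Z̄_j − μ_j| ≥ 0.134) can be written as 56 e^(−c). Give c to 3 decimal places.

10.702

Union bound over the 28 events: P(max_{1 ≤ j ≤ 28} |Z̄_j − μ_j| ≥ 0.134) ≤ 28·2·exp(−2nε²) = 56 exp(−2·298·0.134²).
So c = 2·298·0.134² = 10.7018.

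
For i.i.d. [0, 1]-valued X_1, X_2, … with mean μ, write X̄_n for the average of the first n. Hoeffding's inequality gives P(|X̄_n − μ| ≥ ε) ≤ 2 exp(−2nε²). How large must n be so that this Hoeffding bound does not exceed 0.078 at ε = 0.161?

Require 2·exp(−2nε²) ≤ 0.078, i.e. 2nε² ≥ ln(2/0.078) = 3.244194.
So n ≥ 3.244194 / (2·0.161²) = 62.578.
The smallest integer n is 63.

63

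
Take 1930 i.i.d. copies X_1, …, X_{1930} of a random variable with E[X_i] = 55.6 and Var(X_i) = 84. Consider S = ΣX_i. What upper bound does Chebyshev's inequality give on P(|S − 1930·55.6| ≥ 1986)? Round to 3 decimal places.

Var(S) = n·Var(X_i) = 1930·84 = 162120.
Chebyshev: P(|S − 1930·55.6| ≥ 1986) ≤ Var(S)/1986² = 162120/3944196 = 0.0411.

0.041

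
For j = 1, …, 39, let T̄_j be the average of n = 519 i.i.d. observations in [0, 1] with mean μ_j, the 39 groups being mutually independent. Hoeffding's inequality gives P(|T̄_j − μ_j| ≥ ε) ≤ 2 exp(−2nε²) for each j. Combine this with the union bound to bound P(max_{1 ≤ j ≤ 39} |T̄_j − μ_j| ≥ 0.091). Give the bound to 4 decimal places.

0.0144

Per-experiment Hoeffding bound: 2·exp(−2·519·0.091²) = 2·exp(−8.59568) = 0.00036981.
Union bound over 39 events: 39·0.00036981 = 0.01442.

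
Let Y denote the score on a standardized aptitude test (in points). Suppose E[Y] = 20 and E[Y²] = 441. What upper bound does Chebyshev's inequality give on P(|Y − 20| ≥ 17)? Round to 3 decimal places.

0.142

Var(Y) = E[Y²] − (E[Y])² = 441 − 400 = 41.
Chebyshev's inequality: P(|Y − μ| ≥ t) ≤ Var(Y)/t² = 41/289 = 0.1419.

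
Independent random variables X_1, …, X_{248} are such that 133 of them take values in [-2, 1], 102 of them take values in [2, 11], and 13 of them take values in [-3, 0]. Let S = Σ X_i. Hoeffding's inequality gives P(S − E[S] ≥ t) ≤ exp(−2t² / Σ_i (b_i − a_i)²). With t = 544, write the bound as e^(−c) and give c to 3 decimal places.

61.808

Σ(b_i − a_i)² = 133·3² + 102·9² + 13·3² = 9576.
c = 2t² / 9576 = 2·544² / 9576 = 61.8079.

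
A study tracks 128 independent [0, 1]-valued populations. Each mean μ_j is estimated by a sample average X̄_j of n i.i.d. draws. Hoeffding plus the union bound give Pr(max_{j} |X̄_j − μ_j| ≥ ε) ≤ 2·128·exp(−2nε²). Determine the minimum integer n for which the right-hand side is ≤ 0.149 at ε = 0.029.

4429

Need 2·128·exp(−2nε²) ≤ 0.149, i.e. exp(−2nε²) ≤ 0.149/256.
So 2nε² ≥ ln(256/0.149) = 7.448986.
Hence n ≥ 7.448986/(2·0.029²) = 4428.648.
The smallest integer n is 4429.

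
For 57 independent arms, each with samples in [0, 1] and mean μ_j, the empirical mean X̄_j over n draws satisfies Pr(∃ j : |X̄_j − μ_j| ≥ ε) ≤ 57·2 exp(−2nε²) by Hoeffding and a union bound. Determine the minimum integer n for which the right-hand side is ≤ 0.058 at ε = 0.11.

Need 2·57·exp(−2nε²) ≤ 0.058, i.e. exp(−2nε²) ≤ 0.058/114.
So 2nε² ≥ ln(114/0.058) = 7.583511.
Hence n ≥ 7.583511/(2·0.11²) = 313.368.
The smallest integer n is 314.

314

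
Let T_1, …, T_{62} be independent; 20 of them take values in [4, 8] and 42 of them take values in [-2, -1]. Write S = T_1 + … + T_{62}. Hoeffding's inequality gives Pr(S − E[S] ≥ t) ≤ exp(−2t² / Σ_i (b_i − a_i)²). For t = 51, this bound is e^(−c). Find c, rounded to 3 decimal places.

Σ(b_i − a_i)² = 20·4² + 42·1² = 362.
c = 2t² / 362 = 2·51² / 362 = 14.3702.

14.370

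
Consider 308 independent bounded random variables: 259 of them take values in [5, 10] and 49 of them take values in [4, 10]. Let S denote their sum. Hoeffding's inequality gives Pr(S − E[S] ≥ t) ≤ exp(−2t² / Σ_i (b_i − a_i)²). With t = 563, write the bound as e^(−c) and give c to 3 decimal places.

Σ(b_i − a_i)² = 259·5² + 49·6² = 8239.
c = 2t² / 8239 = 2·563² / 8239 = 76.9436.

76.944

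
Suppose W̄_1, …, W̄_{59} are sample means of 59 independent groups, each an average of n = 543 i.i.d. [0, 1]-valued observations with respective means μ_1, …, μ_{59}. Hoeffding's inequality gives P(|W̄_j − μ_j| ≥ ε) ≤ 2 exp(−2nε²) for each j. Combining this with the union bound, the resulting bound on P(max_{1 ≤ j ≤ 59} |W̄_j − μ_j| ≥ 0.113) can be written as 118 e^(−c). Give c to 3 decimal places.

13.867

Union bound over the 59 events: P(max_{1 ≤ j ≤ 59} |W̄_j − μ_j| ≥ 0.113) ≤ 59·2·exp(−2nε²) = 118 exp(−2·543·0.113²).
So c = 2·543·0.113² = 13.8671.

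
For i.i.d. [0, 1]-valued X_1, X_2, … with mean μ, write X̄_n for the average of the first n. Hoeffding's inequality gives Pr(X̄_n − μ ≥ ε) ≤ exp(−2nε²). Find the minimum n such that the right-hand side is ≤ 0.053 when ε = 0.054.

Require exp(−2nε²) ≤ 0.053, i.e. 2nε² ≥ ln(1/0.053) = 2.937463.
So n ≥ 2.937463 / (2·0.054²) = 503.680.
The smallest integer n is 504.

504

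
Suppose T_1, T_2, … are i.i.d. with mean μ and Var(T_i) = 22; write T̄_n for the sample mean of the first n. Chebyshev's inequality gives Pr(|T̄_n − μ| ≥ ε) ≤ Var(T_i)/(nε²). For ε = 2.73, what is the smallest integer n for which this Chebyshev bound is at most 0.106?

28

Require 22/(n·2.73²) ≤ 0.106, i.e. n ≥ 22/(0.106·2.73²) = 27.848.
The smallest integer n is 28.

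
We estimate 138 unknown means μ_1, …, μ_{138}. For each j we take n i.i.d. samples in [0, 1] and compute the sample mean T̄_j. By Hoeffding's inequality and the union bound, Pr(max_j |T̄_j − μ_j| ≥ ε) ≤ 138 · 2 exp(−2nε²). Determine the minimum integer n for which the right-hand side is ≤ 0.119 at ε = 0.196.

101

Need 2·138·exp(−2nε²) ≤ 0.119, i.e. exp(−2nε²) ≤ 0.119/276.
So 2nε² ≥ ln(276/0.119) = 7.749033.
Hence n ≥ 7.749033/(2·0.196²) = 100.857.
The smallest integer n is 101.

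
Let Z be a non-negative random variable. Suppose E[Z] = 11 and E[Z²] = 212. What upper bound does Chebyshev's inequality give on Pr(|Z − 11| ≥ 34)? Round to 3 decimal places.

0.079

Var(Z) = E[Z²] − (E[Z])² = 212 − 121 = 91.
Chebyshev's inequality: Pr(|Z − μ| ≥ t) ≤ Var(Z)/t² = 91/1156 = 0.0787.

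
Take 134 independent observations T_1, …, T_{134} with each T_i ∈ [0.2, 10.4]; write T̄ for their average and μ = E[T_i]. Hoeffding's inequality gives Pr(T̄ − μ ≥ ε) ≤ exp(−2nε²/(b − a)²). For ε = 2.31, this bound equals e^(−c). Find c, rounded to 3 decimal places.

13.745

c = 2nε²/(b − a)² = 2·134·2.31² / 10.2² = 13.7454.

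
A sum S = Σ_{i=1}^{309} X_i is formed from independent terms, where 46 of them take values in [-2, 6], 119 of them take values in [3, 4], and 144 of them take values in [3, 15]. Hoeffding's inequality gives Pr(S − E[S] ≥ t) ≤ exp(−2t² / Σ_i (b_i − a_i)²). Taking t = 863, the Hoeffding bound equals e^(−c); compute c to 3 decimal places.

Σ(b_i − a_i)² = 46·8² + 119·1² + 144·12² = 23799.
c = 2t² / 23799 = 2·863² / 23799 = 62.5883.

62.588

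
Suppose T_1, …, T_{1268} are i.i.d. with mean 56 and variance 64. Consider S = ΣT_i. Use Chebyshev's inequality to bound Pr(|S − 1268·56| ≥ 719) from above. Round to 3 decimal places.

0.157

Var(S) = n·Var(T_i) = 1268·64 = 81152.
Chebyshev: Pr(|S − 1268·56| ≥ 719) ≤ Var(S)/719² = 81152/516961 = 0.1570.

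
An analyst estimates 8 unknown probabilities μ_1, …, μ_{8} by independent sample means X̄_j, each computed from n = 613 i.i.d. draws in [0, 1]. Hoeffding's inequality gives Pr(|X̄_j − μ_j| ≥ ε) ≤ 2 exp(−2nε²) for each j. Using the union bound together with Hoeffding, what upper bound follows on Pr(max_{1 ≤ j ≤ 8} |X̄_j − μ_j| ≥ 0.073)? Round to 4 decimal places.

0.0233

Per-experiment Hoeffding bound: 2·exp(−2·613·0.073²) = 2·exp(−6.53335) = 0.0029082.
Union bound over 8 events: 8·0.0029082 = 0.02327.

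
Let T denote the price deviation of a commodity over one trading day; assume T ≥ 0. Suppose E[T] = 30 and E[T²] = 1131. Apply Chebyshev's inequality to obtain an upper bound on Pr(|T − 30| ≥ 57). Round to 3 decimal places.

0.071

Var(T) = E[T²] − (E[T])² = 1131 − 900 = 231.
Chebyshev's inequality: Pr(|T − μ| ≥ t) ≤ Var(T)/t² = 231/3249 = 0.0711.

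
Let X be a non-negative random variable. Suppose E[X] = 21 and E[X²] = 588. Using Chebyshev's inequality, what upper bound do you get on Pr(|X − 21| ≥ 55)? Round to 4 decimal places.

Var(X) = E[X²] − (E[X])² = 588 − 441 = 147.
Chebyshev's inequality: Pr(|X − μ| ≥ t) ≤ Var(X)/t² = 147/3025 = 0.0486.

0.0486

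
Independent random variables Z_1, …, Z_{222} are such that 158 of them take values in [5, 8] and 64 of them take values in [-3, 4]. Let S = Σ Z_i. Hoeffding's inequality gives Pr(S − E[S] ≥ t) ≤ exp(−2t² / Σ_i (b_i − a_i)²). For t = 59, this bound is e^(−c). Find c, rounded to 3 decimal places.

Σ(b_i − a_i)² = 158·3² + 64·7² = 4558.
c = 2t² / 4558 = 2·59² / 4558 = 1.5274.

1.527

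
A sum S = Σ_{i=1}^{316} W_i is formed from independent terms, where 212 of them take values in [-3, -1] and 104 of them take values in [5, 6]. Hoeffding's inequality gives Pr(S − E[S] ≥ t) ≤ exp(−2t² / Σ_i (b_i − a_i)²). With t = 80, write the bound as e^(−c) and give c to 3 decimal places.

13.445

Σ(b_i − a_i)² = 212·2² + 104·1² = 952.
c = 2t² / 952 = 2·80² / 952 = 13.4454.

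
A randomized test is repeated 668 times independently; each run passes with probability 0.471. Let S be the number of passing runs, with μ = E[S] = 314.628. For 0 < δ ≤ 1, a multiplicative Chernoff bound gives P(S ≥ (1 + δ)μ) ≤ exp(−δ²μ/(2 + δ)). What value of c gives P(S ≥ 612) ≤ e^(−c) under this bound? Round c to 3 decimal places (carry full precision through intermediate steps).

Write 612 = (1 + δ)μ, so δ = 612/314.628 − 1 = 0.9451543…
Then the exponent is δ²μ/(2 + δ) = (612 − μ)² / (μ·(2 + δ)) = 95.432154.

95.432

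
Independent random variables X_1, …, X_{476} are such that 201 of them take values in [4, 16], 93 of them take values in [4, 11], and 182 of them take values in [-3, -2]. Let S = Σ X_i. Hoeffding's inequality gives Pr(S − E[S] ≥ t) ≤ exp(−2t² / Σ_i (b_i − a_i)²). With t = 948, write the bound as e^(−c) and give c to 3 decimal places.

Σ(b_i − a_i)² = 201·12² + 93·7² + 182·1² = 33683.
c = 2t² / 33683 = 2·948² / 33683 = 53.3625.

53.362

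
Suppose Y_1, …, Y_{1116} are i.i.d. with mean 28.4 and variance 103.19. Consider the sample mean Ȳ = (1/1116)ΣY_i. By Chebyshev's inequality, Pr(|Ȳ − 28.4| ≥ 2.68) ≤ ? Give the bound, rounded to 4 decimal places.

0.0129

Var(Ȳ) = Var(Y_i)/n = 103.19/1116 = 0.092464.
Chebyshev: Pr(|Ȳ − 28.4| ≥ 2.68) ≤ Var(Ȳ)/(2.68)² = 103.19/(1116·2.68²) = 0.0129.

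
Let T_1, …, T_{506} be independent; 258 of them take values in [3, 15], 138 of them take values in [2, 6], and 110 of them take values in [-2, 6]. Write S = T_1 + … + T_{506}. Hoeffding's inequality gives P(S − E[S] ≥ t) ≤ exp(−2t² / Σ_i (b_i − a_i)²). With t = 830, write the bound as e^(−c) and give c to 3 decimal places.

Σ(b_i − a_i)² = 258·12² + 138·4² + 110·8² = 46400.
c = 2t² / 46400 = 2·830² / 46400 = 29.6940.

29.694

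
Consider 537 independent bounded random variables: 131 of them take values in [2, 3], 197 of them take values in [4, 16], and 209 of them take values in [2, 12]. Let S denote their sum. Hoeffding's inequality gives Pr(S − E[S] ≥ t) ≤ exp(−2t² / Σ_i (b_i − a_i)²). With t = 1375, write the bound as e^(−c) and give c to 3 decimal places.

Σ(b_i − a_i)² = 131·1² + 197·12² + 209·10² = 49399.
c = 2t² / 49399 = 2·1375² / 49399 = 76.5451.

76.545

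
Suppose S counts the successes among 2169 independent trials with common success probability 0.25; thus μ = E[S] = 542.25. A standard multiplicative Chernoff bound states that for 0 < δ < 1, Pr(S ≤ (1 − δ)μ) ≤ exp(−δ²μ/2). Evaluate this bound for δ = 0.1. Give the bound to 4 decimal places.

0.0665

Exponent = δ²μ/2 = 0.1²·542.25/2 = 2.7113.
Bound = exp(−2.7113) = 0.06645.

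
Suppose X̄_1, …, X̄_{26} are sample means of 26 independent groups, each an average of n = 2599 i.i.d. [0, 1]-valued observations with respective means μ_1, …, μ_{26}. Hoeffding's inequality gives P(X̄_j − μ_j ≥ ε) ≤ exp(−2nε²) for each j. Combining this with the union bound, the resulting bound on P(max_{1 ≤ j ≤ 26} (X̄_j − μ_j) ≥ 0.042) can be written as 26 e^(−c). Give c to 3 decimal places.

Union bound over the 26 events: P(max_{1 ≤ j ≤ 26} (X̄_j − μ_j) ≥ 0.042) ≤ 26·exp(−2nε²) = 26 exp(−2·2599·0.042²).
So c = 2·2599·0.042² = 9.1693.

9.169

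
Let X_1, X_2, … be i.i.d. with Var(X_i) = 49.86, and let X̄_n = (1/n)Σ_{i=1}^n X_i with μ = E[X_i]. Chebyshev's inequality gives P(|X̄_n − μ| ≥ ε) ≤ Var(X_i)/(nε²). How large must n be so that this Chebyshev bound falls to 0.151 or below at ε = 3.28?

31

Require 49.86/(n·3.28²) ≤ 0.151, i.e. n ≥ 49.86/(0.151·3.28²) = 30.692.
The smallest integer n is 31.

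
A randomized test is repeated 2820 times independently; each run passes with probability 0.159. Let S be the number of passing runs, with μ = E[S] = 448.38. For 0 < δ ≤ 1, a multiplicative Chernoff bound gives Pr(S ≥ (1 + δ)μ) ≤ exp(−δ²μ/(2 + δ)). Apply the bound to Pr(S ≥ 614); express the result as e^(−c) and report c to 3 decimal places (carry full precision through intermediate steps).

25.819

Write 614 = (1 + δ)μ, so δ = 614/448.38 − 1 = 0.3693742…
Then the exponent is δ²μ/(2 + δ) = (614 − μ)² / (μ·(2 + δ)) = 25.819372.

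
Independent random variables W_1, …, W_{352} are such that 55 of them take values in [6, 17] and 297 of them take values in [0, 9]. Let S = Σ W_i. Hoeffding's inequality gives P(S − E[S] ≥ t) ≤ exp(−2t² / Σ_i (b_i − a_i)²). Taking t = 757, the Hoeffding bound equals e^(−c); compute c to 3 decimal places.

Σ(b_i − a_i)² = 55·11² + 297·9² = 30712.
c = 2t² / 30712 = 2·757² / 30712 = 37.3176.

37.318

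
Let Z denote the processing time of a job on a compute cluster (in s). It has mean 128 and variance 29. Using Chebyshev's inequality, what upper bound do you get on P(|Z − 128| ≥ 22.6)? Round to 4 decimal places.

Chebyshev: P(|Z − μ| ≥ t) ≤ Var(Z)/t².
Bound = 29 / 510.76 = 0.0568.

0.0568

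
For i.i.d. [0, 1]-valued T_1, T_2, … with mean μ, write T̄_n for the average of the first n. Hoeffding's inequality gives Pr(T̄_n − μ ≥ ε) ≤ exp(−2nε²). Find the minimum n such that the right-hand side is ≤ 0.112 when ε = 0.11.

Require exp(−2nε²) ≤ 0.112, i.e. 2nε² ≥ ln(1/0.112) = 2.189256.
So n ≥ 2.189256 / (2·0.11²) = 90.465.
The smallest integer n is 91.

91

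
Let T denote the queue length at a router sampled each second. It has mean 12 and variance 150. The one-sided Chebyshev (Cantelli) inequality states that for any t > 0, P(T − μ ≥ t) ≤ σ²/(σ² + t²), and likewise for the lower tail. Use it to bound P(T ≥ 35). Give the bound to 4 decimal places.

Here σ² = 150 and t = 23, so σ² + t² = 679.
Cantelli's bound: 150/679 = 0.2209.

0.2209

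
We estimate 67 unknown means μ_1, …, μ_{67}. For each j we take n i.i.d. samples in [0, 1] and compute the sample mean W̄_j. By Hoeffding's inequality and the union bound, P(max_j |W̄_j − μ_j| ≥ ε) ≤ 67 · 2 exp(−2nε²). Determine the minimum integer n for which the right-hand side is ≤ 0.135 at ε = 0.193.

93

Need 2·67·exp(−2nε²) ≤ 0.135, i.e. exp(−2nε²) ≤ 0.135/134.
So 2nε² ≥ ln(134/0.135) = 6.900320.
Hence n ≥ 6.900320/(2·0.193²) = 92.624.
The smallest integer n is 93.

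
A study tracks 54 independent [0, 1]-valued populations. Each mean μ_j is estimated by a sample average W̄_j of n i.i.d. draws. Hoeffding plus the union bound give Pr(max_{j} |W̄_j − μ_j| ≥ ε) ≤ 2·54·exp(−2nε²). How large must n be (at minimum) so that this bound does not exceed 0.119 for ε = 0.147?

158

Need 2·54·exp(−2nε²) ≤ 0.119, i.e. exp(−2nε²) ≤ 0.119/108.
So 2nε² ≥ ln(108/0.119) = 6.810763.
Hence n ≥ 6.810763/(2·0.147²) = 157.591.
The smallest integer n is 158.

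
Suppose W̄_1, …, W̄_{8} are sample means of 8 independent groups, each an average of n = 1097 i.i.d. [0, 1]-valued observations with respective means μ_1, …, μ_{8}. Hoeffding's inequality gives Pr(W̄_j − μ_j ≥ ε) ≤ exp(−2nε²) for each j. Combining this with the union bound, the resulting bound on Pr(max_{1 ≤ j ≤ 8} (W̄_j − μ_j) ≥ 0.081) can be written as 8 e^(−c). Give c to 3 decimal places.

Union bound over the 8 events: Pr(max_{1 ≤ j ≤ 8} (W̄_j − μ_j) ≥ 0.081) ≤ 8·exp(−2nε²) = 8 exp(−2·1097·0.081²).
So c = 2·1097·0.081² = 14.3948.

14.395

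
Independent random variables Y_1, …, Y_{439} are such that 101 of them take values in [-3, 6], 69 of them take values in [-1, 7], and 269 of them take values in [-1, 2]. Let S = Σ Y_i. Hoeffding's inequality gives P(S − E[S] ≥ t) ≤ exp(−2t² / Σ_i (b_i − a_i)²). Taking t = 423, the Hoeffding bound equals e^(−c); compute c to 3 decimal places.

Σ(b_i − a_i)² = 101·9² + 69·8² + 269·3² = 15018.
c = 2t² / 15018 = 2·423² / 15018 = 23.8286.

23.829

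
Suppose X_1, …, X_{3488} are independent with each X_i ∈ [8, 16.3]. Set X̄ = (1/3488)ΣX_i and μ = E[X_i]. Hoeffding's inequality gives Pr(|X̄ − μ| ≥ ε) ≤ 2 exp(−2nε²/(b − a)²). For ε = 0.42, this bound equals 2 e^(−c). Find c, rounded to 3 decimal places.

c = 2nε²/(b − a)² = 2·3488·0.42² / 8.3² = 17.8628.

17.863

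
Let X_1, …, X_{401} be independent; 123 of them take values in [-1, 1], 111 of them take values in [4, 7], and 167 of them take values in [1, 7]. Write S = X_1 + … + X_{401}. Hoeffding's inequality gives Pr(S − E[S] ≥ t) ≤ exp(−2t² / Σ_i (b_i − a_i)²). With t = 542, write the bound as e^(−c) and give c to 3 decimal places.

78.306

Σ(b_i − a_i)² = 123·2² + 111·3² + 167·6² = 7503.
c = 2t² / 7503 = 2·542² / 7503 = 78.3057.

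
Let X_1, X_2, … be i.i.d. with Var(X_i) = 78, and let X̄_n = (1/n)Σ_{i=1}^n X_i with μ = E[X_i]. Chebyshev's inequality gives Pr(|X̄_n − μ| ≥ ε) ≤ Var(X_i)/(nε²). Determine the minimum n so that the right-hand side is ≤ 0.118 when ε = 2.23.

Require 78/(n·2.23²) ≤ 0.118, i.e. n ≥ 78/(0.118·2.23²) = 132.924.
The smallest integer n is 133.

133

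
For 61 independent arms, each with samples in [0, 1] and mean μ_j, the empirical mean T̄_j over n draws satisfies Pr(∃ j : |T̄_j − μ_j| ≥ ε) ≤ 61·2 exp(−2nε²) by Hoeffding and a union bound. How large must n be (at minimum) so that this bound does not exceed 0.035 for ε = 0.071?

Need 2·61·exp(−2nε²) ≤ 0.035, i.e. exp(−2nε²) ≤ 0.035/122.
So 2nε² ≥ ln(122/0.035) = 8.156428.
Hence n ≥ 8.156428/(2·0.071²) = 809.009.
The smallest integer n is 810.

810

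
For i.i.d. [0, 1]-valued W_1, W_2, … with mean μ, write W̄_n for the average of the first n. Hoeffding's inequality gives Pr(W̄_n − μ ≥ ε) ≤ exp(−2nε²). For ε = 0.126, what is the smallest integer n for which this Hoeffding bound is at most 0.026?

Require exp(−2nε²) ≤ 0.026, i.e. 2nε² ≥ ln(1/0.026) = 3.649659.
So n ≥ 3.649659 / (2·0.126²) = 114.943.
The smallest integer n is 115.

115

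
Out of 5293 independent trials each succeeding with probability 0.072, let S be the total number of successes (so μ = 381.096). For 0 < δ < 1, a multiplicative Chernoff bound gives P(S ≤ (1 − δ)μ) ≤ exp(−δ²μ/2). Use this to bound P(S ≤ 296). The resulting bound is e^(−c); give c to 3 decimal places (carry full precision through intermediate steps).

Write 296 = (1 − δ)μ, so δ = 1 − 296/381.096 = 0.2232928…
Then the exponent is δ²μ/2 = (μ − 296)²/(2μ) = 9.500663.

9.501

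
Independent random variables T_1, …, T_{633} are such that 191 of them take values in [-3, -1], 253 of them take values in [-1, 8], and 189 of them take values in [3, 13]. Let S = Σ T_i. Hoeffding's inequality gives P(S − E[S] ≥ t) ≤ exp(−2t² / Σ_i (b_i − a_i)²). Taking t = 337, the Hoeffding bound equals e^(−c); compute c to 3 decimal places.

5.656

Σ(b_i − a_i)² = 191·2² + 253·9² + 189·10² = 40157.
c = 2t² / 40157 = 2·337² / 40157 = 5.6562.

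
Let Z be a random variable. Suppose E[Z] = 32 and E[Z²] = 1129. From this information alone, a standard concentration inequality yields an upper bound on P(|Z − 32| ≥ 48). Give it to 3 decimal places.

0.046

The first two moments determine the variance, so Chebyshev's inequality is the sharpest standard bound available.
Var(Z) = E[Z²] − (E[Z])² = 1129 − 1024 = 105.
Chebyshev's inequality: P(|Z − μ| ≥ t) ≤ Var(Z)/t² = 105/2304 = 0.0456.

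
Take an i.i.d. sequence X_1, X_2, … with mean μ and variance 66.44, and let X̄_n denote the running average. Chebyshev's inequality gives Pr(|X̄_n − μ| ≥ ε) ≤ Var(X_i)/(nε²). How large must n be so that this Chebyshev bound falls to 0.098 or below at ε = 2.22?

Require 66.44/(n·2.22²) ≤ 0.098, i.e. n ≥ 66.44/(0.098·2.22²) = 137.562.
The smallest integer n is 138.

138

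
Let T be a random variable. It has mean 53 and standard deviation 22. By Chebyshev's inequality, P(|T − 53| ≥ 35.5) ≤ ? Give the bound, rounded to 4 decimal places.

Chebyshev: P(|T − μ| ≥ t) ≤ Var(T)/t².
Var(T) = σ² = 22² = 484.
Bound = 484 / 1260.25 = 0.3841.

0.3841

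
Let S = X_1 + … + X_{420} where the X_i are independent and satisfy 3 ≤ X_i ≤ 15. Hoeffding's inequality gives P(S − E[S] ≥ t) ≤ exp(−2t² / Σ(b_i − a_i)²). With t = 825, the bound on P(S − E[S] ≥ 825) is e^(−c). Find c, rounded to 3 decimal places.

22.507

Σ(b_i − a_i)² = 420·(12)² = 60480.
c = 2t²/60480 = 2·825²/60480 = 22.5074.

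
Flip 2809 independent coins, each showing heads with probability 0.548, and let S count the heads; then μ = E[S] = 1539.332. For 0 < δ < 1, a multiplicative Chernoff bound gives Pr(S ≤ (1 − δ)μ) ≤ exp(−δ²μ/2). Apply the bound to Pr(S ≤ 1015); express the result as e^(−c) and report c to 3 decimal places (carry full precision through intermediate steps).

Write 1015 = (1 − δ)μ, so δ = 1 − 1015/1539.332 = 0.3406231…
Then the exponent is δ²μ/2 = (μ − 1015)²/(2μ) = 89.299789.

89.300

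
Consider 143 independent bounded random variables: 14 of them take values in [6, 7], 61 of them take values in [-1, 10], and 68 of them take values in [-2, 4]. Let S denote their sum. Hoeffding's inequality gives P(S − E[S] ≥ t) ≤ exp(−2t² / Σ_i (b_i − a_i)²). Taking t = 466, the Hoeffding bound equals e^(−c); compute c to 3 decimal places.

44.124

Σ(b_i − a_i)² = 14·1² + 61·11² + 68·6² = 9843.
c = 2t² / 9843 = 2·466² / 9843 = 44.1239.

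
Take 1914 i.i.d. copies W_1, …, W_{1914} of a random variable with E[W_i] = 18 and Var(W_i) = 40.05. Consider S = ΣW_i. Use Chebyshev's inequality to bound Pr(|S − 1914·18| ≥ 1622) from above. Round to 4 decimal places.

0.0291

Var(S) = n·Var(W_i) = 1914·40.05 = 76655.7.
Chebyshev: Pr(|S − 1914·18| ≥ 1622) ≤ Var(S)/1622² = 76655.7/2630884 = 0.0291.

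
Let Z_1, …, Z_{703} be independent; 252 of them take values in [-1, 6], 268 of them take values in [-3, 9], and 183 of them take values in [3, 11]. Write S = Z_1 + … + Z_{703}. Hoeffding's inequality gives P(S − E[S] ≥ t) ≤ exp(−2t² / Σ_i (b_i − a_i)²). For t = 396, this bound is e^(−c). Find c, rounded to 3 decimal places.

Σ(b_i − a_i)² = 252·7² + 268·12² + 183·8² = 62652.
c = 2t² / 62652 = 2·396² / 62652 = 5.0059.

5.006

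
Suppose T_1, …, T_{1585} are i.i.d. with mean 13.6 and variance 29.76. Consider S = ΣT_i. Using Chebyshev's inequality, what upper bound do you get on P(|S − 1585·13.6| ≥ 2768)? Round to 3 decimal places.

0.006

Var(S) = n·Var(T_i) = 1585·29.76 = 47169.6.
Chebyshev: P(|S − 1585·13.6| ≥ 2768) ≤ Var(S)/2768² = 47169.6/7661824 = 0.0062.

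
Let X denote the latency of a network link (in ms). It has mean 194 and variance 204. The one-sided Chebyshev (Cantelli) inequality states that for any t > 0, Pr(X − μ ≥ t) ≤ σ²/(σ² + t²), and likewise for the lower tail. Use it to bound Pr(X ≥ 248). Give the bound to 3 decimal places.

Here σ² = 204 and t = 54, so σ² + t² = 3120.
Cantelli's bound: 204/3120 = 0.0654.

0.065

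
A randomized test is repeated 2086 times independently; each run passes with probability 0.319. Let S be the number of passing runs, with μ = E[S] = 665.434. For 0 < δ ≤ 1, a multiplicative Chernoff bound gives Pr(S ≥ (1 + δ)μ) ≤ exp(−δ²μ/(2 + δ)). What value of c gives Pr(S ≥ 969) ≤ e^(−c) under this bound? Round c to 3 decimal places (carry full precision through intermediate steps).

Write 969 = (1 + δ)μ, so δ = 969/665.434 − 1 = 0.4561925…
Then the exponent is δ²μ/(2 + δ) = (969 − μ)² / (μ·(2 + δ)) = 56.381791.

56.382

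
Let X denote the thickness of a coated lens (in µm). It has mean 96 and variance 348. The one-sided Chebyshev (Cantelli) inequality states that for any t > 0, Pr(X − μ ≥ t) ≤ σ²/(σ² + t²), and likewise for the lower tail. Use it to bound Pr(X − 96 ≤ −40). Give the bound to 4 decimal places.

0.1786

Here σ² = 348 and t = 40, so σ² + t² = 1948.
Cantelli's bound: 348/1948 = 0.1786.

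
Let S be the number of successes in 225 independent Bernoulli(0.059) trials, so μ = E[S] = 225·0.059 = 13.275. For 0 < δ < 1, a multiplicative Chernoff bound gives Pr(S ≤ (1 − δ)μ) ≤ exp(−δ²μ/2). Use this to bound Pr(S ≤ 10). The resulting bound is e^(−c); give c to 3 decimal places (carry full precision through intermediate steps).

0.404

Write 10 = (1 − δ)μ, so δ = 1 − 10/13.275 = 0.2467043…
Then the exponent is δ²μ/2 = (μ − 10)²/(2μ) = 0.403978.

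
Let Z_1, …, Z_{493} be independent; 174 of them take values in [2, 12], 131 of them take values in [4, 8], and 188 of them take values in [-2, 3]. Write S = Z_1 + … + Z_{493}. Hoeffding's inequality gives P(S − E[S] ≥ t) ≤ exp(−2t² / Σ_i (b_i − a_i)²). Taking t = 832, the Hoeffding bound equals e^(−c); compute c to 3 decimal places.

57.218

Σ(b_i − a_i)² = 174·10² + 131·4² + 188·5² = 24196.
c = 2t² / 24196 = 2·832² / 24196 = 57.2181.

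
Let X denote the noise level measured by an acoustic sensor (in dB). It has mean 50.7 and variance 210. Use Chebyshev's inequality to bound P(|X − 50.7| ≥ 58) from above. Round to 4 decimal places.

Chebyshev: P(|X − μ| ≥ t) ≤ Var(X)/t².
Bound = 210 / 3364 = 0.0624.

0.0624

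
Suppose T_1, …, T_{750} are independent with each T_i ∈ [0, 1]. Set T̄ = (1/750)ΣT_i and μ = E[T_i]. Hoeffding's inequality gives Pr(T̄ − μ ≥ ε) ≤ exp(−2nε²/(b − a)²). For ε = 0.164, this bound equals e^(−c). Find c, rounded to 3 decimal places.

c = 2nε²/(b − a)² = 2·750·0.164² / 1² = 40.3440.

40.344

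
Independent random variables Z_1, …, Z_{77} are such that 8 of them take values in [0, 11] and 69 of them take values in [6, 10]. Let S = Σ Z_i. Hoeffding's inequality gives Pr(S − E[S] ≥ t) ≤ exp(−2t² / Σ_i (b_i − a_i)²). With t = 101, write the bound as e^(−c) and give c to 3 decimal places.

9.847

Σ(b_i − a_i)² = 8·11² + 69·4² = 2072.
c = 2t² / 2072 = 2·101² / 2072 = 9.8465.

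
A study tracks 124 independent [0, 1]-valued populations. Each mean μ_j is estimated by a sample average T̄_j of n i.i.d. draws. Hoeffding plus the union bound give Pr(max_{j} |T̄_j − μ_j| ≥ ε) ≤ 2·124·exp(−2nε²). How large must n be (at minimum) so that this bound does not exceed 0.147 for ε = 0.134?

Need 2·124·exp(−2nε²) ≤ 0.147, i.e. exp(−2nε²) ≤ 0.147/248.
So 2nε² ≥ ln(248/0.147) = 7.430751.
Hence n ≥ 7.430751/(2·0.134²) = 206.916.
The smallest integer n is 207.

207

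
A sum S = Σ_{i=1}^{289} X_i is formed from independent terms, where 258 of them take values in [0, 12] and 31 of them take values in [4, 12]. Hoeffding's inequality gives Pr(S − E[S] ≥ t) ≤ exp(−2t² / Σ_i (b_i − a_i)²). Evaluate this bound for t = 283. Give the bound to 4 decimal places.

0.0167

Σ(b_i − a_i)² = 258·12² + 31·8² = 39136.
Exponent = 2·283² / 39136 = 4.09286.
Bound = exp(−4.09286) = 0.01669.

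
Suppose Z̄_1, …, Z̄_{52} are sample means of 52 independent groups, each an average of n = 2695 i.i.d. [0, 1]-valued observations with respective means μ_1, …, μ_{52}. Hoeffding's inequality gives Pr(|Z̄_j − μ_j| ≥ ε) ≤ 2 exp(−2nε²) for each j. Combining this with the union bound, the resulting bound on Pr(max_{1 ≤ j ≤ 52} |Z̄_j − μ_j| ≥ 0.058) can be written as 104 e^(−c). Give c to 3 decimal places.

Union bound over the 52 events: Pr(max_{1 ≤ j ≤ 52} |Z̄_j − μ_j| ≥ 0.058) ≤ 52·2·exp(−2nε²) = 104 exp(−2·2695·0.058²).
So c = 2·2695·0.058² = 18.1320.

18.132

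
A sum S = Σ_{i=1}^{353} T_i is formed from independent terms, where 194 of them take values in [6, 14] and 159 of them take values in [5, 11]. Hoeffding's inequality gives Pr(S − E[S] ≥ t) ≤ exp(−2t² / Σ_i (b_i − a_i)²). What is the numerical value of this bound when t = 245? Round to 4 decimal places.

Σ(b_i − a_i)² = 194·8² + 159·6² = 18140.
Exponent = 2·245² / 18140 = 6.61797.
Bound = exp(−6.61797) = 0.00134.

0.0013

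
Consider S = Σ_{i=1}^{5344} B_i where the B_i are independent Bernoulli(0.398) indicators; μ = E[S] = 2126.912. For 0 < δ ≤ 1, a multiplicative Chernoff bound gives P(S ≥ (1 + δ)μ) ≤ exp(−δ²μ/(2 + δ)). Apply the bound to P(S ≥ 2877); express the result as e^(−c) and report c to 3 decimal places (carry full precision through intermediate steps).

112.438

Write 2877 = (1 + δ)μ, so δ = 2877/2126.912 − 1 = 0.3526653…
Then the exponent is δ²μ/(2 + δ) = (2877 − μ)² / (μ·(2 + δ)) = 112.438430.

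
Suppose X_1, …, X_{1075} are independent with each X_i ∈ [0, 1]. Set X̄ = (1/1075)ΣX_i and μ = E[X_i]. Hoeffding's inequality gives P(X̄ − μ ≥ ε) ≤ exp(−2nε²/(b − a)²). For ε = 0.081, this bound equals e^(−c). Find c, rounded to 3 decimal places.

14.106

c = 2nε²/(b − a)² = 2·1075·0.081² / 1² = 14.1061.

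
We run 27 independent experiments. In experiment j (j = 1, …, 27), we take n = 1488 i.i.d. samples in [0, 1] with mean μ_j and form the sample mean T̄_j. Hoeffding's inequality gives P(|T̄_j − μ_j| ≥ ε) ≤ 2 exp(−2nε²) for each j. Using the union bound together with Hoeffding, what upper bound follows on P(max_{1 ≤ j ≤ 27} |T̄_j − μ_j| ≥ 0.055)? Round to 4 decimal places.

Per-experiment Hoeffding bound: 2·exp(−2·1488·0.055²) = 2·exp(−9.00240) = 0.00024623.
Union bound over 27 events: 27·0.00024623 = 0.00665.

0.0066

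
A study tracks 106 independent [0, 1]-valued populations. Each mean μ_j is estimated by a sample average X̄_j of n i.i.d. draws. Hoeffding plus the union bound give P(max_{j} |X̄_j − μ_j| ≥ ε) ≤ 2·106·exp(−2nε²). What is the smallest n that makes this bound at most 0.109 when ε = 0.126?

239

Need 2·106·exp(−2nε²) ≤ 0.109, i.e. exp(−2nε²) ≤ 0.109/212.
So 2nε² ≥ ln(212/0.109) = 7.572994.
Hence n ≥ 7.572994/(2·0.126²) = 238.504.
The smallest integer n is 239.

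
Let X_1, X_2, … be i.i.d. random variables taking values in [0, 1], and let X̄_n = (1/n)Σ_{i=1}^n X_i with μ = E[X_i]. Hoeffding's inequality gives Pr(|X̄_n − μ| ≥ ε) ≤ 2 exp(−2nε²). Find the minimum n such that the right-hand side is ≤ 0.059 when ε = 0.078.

Require 2·exp(−2nε²) ≤ 0.059, i.e. 2nε² ≥ ln(2/0.059) = 3.523365.
So n ≥ 3.523365 / (2·0.078²) = 289.560.
The smallest integer n is 290.

290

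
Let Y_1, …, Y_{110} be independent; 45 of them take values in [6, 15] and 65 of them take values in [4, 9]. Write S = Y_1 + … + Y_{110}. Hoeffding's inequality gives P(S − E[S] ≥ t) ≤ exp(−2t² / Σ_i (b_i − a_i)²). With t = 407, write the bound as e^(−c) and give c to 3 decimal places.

Σ(b_i − a_i)² = 45·9² + 65·5² = 5270.
c = 2t² / 5270 = 2·407² / 5270 = 62.8649.

62.865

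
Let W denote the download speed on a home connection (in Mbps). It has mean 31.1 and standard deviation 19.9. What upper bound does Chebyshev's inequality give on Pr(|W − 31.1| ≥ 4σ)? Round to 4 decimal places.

Chebyshev: Pr(|W − μ| ≥ t) ≤ Var(W)/t².
Var(W) = σ² = 19.9² = 396.01.
t = 4·19.9 = 79.6.
Bound = 396.01 / 6336.16 = 0.0625.

0.0625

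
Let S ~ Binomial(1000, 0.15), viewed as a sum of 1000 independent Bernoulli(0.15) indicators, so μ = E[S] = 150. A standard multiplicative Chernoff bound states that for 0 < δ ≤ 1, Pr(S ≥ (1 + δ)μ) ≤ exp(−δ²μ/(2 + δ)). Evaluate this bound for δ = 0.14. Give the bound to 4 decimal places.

0.2531

Exponent = δ²μ/(2 + δ) = 0.14²·150/2.14 = 1.3738.
Bound = exp(−1.3738) = 0.25314.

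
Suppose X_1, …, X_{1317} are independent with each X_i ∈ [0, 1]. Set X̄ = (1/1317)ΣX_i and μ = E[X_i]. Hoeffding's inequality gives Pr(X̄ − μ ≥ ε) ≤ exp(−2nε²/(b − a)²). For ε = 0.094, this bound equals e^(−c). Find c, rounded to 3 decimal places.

23.274

c = 2nε²/(b − a)² = 2·1317·0.094² / 1² = 23.2740.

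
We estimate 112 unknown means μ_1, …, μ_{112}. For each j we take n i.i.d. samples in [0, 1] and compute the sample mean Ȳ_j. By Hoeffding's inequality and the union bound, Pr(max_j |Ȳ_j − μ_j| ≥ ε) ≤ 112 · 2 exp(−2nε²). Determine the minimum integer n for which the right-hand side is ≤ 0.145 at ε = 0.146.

173

Need 2·112·exp(−2nε²) ≤ 0.145, i.e. exp(−2nε²) ≤ 0.145/224.
So 2nε² ≥ ln(224/0.145) = 7.342668.
Hence n ≥ 7.342668/(2·0.146²) = 172.234.
The smallest integer n is 173.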